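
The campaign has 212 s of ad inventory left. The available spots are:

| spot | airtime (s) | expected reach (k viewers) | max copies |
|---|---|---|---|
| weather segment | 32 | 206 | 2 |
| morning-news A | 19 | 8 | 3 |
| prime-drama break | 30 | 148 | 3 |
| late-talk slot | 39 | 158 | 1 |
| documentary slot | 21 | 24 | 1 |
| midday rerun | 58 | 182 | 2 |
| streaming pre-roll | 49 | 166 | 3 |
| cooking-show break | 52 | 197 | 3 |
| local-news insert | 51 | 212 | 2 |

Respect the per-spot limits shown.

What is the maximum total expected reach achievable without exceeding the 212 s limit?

1068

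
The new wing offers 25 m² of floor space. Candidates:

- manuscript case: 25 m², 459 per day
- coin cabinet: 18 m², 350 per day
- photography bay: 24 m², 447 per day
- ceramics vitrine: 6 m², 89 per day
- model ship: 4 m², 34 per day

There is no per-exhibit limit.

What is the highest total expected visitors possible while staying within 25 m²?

459

Taking the top-ratio exhibits first gives coin cabinet + ceramics vitrine for 439 (24 m²).
Dropping coin cabinet and ceramics vitrine frees 24 m²; slotting in manuscript case (25 m²) lifts the total to 459 at 25 m².
That's the maximum — no swap from here does better than 459.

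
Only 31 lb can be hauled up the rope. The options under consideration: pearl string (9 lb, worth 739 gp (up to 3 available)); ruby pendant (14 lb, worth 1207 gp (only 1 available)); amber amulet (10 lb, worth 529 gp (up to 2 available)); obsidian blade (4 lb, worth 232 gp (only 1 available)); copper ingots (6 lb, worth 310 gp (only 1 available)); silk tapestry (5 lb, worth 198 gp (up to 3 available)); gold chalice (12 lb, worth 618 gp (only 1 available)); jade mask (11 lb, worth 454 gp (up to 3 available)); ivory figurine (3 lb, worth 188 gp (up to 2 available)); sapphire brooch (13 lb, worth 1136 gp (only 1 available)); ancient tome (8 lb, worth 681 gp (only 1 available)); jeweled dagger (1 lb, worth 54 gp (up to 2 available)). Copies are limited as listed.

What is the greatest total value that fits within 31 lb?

2627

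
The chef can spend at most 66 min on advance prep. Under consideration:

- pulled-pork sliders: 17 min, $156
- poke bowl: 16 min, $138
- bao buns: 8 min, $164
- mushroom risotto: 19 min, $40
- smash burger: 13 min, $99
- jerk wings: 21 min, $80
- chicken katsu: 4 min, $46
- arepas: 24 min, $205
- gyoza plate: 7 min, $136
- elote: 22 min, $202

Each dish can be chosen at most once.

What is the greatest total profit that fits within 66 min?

753

Ranking by ratio (profit/min): bao buns 20.50, gyoza plate 19.43, chicken katsu 11.50, elote 9.18.
Taking the top-ratio dishes first gives pulled-pork sliders + bao buns + chicken katsu + gyoza plate + elote for 704 (58 min).
Replace pulled-pork sliders with arepas: the trade gains 49 net, giving 753 at 65 min.
The spare 1 min is too small for any remaining dish, and no exchange beats 753.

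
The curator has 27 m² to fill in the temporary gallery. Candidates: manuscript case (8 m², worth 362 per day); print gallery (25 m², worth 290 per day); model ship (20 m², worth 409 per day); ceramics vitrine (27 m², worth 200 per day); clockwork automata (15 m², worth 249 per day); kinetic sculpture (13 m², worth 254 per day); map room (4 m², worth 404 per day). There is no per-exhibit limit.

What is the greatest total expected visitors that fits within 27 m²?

2424

Taking 6×map room: 24 m² used, 2424 in expected visitors.
Every other selection either busts 27 m² or fails to beat 2424.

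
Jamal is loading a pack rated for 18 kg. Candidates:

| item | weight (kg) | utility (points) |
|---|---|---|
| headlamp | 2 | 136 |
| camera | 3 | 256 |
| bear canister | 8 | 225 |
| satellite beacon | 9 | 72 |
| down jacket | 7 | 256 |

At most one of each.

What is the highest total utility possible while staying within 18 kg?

A density-first pass picks headlamp + camera + down jacket — 648 at 12 kg.
The 2 kg tied up in headlamp is better spent on bear canister — total rises to 737 (18 kg).
An exhaustive check of the 32 subsets confirms 737.

737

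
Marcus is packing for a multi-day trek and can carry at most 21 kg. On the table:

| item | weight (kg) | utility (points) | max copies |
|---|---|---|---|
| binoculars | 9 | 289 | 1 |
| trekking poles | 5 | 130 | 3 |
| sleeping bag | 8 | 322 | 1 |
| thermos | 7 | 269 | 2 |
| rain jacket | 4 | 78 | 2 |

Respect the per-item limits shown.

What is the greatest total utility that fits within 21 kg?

Trekking poles + sleeping bag + thermos uses 20 of the 21 kg and totals 721.

721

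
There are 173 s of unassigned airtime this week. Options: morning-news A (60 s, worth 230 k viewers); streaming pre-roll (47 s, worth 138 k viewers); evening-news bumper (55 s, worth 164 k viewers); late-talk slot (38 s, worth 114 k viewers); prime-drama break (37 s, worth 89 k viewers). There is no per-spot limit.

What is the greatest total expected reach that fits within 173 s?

598

By expected reach per s: morning-news A 3.83, late-talk slot 3.00, evening-news bumper 2.98 lead.
The ratio heuristic lands on 2×morning-news A + late-talk slot (574) but leaves 15 s idle.
Dropping late-talk slot frees 38 s; slotting in streaming pre-roll (47 s) lifts the total to 598 at 167 s.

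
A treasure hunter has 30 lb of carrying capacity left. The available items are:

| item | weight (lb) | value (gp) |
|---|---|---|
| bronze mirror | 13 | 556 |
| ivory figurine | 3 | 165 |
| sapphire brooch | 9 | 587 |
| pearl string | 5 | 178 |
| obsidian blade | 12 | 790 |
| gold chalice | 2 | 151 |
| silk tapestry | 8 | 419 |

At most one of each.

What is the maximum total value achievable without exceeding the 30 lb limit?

1796

Filling by ratio: ivory figurine + sapphire brooch + obsidian blade + gold chalice for 1693, with 4 lb left unused.
The 5 lb tied up in ivory figurine and gold chalice is better spent on silk tapestry — total rises to 1796 (29 lb).
Nothing else within 30 lb beats 1796.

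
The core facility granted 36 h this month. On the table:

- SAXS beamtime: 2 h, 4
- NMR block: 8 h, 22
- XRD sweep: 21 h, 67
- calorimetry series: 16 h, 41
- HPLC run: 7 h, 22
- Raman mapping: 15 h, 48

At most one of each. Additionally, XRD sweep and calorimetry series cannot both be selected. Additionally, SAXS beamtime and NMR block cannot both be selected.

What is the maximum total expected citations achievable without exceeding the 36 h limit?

115

Best packing: XRD sweep + Raman mapping — 36 h, 115 total.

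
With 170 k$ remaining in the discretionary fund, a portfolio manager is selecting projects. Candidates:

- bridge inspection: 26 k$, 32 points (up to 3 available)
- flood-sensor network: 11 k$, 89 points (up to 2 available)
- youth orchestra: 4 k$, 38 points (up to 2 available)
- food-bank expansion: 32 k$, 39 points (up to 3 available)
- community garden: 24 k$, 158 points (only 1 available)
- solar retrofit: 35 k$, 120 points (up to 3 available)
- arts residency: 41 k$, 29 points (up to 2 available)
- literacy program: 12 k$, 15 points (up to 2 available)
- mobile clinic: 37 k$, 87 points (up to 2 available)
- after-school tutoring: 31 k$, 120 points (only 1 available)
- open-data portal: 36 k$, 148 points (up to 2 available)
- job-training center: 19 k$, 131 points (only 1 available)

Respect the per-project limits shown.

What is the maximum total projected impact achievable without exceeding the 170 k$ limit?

Greedy by ratio would take 2×flood-sensor network + 2×youth orchestra + community garden + 2×literacy program + 2×open-data portal + job-training center: 169 k$ used, total 869.
Dropping 2×youth orchestra and 2×literacy program frees 32 k$; slotting in after-school tutoring (31 k$) lifts the total to 883 at 168 k$.
No other feasible combination exceeds 883.

883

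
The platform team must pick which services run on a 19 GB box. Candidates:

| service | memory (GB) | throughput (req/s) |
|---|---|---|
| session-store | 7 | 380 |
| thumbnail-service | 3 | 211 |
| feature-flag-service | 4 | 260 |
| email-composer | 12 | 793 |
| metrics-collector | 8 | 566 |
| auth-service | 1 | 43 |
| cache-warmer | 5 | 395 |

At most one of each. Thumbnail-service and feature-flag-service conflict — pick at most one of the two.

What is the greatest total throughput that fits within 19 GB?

1264

A density-first pass picks thumbnail-service + metrics-collector + auth-service + cache-warmer — 1215 at 17 GB.
The 3 GB tied up in thumbnail-service is better spent on feature-flag-service — total rises to 1264 (18 GB).
The closest alternative, email-composer + auth-service + cache-warmer, reaches only 1231.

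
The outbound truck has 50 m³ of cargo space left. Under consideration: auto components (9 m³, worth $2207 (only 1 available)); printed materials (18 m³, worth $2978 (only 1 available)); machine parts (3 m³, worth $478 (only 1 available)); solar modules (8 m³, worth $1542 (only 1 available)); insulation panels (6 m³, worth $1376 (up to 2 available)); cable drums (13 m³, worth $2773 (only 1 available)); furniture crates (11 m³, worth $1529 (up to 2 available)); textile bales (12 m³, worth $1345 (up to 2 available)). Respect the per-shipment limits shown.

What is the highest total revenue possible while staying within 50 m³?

9957

Ranking by ratio (revenue/m³): auto components 245.22, insulation panels 229.33, cable drums 213.31.
Taking the top-ratio shipments first gives auto components + machine parts + solar modules + 2×insulation panels + cable drums for 9752 (45 m³).
Dropping cable drums frees 13 m³; slotting in printed materials (18 m³) lifts the total to 9957 at 50 m³.
Every other selection either busts 50 m³ or exceeds an availability limit or fails to beat 9957.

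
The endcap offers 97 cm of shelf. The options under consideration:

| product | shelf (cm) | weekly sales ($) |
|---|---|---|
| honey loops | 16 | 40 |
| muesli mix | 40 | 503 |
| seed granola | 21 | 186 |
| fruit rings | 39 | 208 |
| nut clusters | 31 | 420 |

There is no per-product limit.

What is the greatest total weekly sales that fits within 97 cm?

Best packing: 3×nut clusters — 93 cm, 1260 total.

1260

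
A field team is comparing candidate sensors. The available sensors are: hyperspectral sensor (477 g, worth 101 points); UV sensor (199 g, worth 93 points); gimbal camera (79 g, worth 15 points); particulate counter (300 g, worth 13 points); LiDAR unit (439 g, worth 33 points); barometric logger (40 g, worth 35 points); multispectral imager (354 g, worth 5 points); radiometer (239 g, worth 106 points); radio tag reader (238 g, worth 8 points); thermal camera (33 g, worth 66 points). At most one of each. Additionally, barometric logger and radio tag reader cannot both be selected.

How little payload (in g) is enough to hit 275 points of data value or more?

Minimise g subject to total data value ≥ 275.
Taking UV sensor + barometric logger + radiometer + thermal camera gives 300 (≥ 275) for 511 g.
No combination under 511 g hits 275.

511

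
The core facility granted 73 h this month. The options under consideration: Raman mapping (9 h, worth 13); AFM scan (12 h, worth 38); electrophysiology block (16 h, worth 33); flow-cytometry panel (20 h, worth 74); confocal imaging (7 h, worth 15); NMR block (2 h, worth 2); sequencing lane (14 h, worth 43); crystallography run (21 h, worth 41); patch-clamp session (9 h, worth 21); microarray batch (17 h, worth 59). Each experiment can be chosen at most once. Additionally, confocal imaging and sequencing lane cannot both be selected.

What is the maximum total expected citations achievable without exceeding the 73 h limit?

235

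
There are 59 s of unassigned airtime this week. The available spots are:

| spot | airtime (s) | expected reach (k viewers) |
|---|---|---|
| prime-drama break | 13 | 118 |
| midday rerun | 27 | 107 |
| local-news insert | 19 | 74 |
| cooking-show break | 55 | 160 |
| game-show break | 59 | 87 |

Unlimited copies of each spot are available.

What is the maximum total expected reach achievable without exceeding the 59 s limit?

472

Density check — prime-drama break 9.08, midday rerun 3.96, local-news insert 3.89 are the best per s.
The ratio ordering already packs tightly: 4×prime-drama break, 52 s, 472.
Every other selection either busts 59 s or fails to beat 472.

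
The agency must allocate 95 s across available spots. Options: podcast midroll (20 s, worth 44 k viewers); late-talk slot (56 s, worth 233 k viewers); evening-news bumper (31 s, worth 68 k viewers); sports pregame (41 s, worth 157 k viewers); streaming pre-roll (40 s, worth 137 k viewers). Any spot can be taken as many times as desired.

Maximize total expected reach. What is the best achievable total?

Filling by ratio: podcast midroll + late-talk slot for 277, with 19 s left unused.
The 76 s tied up in podcast midroll and late-talk slot is better spent on 2×sports pregame — total rises to 314 (82 s).
No other feasible combination exceeds 314.

314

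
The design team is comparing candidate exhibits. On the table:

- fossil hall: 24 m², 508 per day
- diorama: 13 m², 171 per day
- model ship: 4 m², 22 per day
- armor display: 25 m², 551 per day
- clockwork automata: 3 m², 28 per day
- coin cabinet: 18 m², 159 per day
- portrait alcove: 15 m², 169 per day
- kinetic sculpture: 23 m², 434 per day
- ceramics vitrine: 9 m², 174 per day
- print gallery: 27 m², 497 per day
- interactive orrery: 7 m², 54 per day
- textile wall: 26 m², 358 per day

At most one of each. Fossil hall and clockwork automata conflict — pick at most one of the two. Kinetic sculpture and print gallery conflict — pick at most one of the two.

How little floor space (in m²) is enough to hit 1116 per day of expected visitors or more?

56

Look for the lowest-floor combination reaching 1116.
fossil hall + kinetic sculpture + ceramics vitrine reaches 1116 using 56 m².
Below 56 m² the best achievable stays under 1116.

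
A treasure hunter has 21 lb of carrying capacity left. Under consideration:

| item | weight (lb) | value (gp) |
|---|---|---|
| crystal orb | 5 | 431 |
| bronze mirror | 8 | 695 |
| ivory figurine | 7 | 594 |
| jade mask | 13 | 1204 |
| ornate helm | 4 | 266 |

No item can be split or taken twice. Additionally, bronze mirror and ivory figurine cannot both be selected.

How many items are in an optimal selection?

Best achievable value is 1899.
bronze mirror + jade mask hits 1899 at 21 lb.
All optima have 2 items.

2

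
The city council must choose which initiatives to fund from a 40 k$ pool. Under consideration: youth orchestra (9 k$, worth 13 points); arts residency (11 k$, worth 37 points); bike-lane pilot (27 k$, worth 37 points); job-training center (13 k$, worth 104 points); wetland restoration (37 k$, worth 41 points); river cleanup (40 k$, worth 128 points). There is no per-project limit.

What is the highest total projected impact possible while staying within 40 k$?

312

Taking 3×job-training center: 39 k$ used, 312 in projected impact.
Nothing else within 40 k$ beats 312.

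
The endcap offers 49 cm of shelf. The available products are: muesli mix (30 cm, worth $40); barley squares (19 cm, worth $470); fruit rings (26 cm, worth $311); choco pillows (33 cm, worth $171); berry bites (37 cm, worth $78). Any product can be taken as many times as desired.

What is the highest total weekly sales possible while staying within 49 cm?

940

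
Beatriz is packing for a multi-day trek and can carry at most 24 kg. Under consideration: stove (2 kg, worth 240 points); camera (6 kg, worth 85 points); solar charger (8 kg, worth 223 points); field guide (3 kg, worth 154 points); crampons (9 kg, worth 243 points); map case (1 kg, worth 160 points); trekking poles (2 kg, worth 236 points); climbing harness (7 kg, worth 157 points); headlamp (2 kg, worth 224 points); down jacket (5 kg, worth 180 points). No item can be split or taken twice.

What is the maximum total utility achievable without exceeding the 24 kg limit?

Greedy by ratio would take stove + solar charger + field guide + map case + trekking poles + headlamp + down jacket: 23 kg used, total 1417.
The 8 kg tied up in solar charger is better spent on crampons — total rises to 1437 (24 kg).
That's the maximum — no swap from here does better than 1437.

1437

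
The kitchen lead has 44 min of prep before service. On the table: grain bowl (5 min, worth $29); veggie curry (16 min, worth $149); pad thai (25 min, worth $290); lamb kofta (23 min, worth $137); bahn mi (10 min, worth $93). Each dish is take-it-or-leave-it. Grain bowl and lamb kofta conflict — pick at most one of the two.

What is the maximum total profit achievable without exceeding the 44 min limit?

Best packing: veggie curry + pad thai — 41 min, 439 total.
That's the maximum — no feasible swap from here does better than 439.

439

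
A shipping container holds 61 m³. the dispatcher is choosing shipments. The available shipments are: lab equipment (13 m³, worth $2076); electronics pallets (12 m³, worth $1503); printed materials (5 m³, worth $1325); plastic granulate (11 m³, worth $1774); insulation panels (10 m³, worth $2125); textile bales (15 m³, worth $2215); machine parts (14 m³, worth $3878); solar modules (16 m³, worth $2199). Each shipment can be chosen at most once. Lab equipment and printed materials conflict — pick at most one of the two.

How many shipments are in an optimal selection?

Best achievable revenue is 11742.
One optimal bundle: printed materials + insulation panels + textile bales + machine parts + solar modules (60 m³).
Every optimal selection uses 5 shipments.

5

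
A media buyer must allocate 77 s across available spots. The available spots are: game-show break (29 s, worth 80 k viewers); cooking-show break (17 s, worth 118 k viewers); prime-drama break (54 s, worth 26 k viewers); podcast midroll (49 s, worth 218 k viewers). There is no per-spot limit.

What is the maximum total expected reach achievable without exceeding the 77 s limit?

472

Ranking by ratio (expected reach/s): cooking-show break 6.94, podcast midroll 4.45, game-show break 2.76, prime-drama break 0.48.
4×cooking-show break uses 68 of the 77 s and totals 472.
The spare 9 s is too small for any remaining spot, and no exchange beats 472.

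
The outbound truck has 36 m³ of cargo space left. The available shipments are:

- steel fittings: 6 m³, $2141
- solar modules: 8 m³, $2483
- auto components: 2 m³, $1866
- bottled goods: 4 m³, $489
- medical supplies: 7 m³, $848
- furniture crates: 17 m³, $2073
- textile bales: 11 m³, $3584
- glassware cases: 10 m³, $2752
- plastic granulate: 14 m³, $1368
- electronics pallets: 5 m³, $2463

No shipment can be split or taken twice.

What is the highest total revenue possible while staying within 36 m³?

Density check — auto components 933.00, electronics pallets 492.60, steel fittings 356.83 are the best per m³.
A density-first pass picks steel fittings + solar modules + auto components + bottled goods + textile bales + electronics pallets — 13026 at 36 m³.
Replace steel fittings and bottled goods with glassware cases: the trade gains 122 net, giving 13148 at 36 m³.
Nothing else within 36 m³ beats 13148.

13148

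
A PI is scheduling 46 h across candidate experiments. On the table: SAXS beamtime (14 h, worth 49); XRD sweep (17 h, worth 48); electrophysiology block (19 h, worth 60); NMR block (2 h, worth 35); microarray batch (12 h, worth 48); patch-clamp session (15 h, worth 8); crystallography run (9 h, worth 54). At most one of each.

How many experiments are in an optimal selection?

Best achievable expected citations is 198.
SAXS beamtime + electrophysiology block + NMR block + crystallography run hits 198 at 44 h.
Any selection reaching 198 contains exactly 4 experiments.

4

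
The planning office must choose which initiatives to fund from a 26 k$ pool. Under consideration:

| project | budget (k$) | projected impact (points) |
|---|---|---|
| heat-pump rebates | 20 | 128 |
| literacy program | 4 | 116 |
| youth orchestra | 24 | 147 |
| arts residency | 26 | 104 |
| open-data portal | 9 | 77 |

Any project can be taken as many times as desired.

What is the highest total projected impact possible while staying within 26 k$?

Ranking by ratio (projected impact/k$): literacy program 29.00, open-data portal 8.56, heat-pump rebates 6.40, youth orchestra 6.12.
6×literacy program uses 24 of the 26 k$ and totals 696.
Nothing else within 26 k$ beats 696.

696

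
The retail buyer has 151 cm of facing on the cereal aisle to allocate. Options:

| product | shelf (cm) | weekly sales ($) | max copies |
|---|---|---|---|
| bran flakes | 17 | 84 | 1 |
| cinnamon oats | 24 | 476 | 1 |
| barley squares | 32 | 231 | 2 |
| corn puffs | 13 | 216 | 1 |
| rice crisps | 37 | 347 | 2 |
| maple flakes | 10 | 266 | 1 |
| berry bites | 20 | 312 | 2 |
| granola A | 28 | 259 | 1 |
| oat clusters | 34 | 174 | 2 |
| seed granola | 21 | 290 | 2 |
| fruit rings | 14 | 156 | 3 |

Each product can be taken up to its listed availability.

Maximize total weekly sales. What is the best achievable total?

2340

By weekly sales per cm: maple flakes 26.60, cinnamon oats 19.83, corn puffs 16.62, berry bites 15.60 lead.
Filling by ratio: cinnamon oats + corn puffs + maple flakes + 2×berry bites + 2×seed granola + fruit rings for 2318, with 8 cm left unused.
Replace seed granola with 2×fruit rings: the trade gains 22 net, giving 2340 at 150 cm.
Nothing else within 151 cm beats 2340.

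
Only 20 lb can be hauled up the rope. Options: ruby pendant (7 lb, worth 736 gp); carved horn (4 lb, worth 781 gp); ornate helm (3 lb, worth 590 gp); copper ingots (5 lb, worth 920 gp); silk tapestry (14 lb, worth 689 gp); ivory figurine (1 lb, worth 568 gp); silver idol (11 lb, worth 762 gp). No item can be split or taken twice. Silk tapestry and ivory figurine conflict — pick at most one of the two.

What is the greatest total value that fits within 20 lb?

3595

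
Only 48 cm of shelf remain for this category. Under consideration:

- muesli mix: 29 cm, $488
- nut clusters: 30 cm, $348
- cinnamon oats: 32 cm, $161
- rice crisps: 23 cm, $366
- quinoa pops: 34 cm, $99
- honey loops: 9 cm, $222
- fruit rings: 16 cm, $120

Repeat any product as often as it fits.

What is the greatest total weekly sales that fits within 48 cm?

1110

Best packing: 5×honey loops — 45 cm, 1110 total.
That's the maximum — no swap from here does better than 1110.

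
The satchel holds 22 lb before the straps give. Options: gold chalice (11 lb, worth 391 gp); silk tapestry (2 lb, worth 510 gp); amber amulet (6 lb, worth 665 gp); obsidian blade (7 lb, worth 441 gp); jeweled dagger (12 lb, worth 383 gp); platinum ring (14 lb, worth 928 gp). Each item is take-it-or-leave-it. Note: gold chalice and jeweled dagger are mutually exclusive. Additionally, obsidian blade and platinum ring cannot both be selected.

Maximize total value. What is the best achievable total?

By value per lb: silk tapestry 255.00, amber amulet 110.83, platinum ring 66.29 lead.
Best packing: silk tapestry + amber amulet + platinum ring — 22 lb, 2103 total.
Every other selection either busts 22 lb or breaks a pairing rule or fails to beat 2103.

2103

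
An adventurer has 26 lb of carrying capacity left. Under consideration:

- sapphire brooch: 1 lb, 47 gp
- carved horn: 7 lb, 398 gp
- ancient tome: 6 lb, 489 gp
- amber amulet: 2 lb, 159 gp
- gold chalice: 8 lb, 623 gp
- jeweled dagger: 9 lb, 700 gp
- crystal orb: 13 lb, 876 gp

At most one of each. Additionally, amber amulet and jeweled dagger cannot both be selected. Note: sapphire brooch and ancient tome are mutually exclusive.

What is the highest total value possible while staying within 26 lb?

1812

Ancient tome + gold chalice + jeweled dagger uses 23 of the 26 lb and totals 1812.
Runner-up sapphire brooch + carved horn + gold chalice + jeweled dagger tops out at 1768.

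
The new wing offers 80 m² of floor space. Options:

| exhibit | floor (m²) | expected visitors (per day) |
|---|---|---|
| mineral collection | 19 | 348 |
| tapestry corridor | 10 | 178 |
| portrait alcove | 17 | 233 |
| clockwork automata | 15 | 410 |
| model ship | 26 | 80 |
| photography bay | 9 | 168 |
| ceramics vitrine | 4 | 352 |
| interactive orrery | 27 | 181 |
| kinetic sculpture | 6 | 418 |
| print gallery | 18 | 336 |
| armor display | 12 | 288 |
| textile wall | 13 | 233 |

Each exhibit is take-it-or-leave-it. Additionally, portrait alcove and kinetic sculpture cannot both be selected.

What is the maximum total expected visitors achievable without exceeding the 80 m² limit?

The ratio heuristic lands on clockwork automata + photography bay + ceramics vitrine + kinetic sculpture + print gallery + armor display + textile wall (2205) but leaves 3 m² idle.
The 27 m² tied up in photography bay and print gallery is better spent on mineral collection + tapestry corridor — total rises to 2227 (79 m²).
Next best is mineral collection + clockwork automata + photography bay + ceramics vitrine + kinetic sculpture + armor display + textile wall at 2217 (78 m²) — short by 10.

2227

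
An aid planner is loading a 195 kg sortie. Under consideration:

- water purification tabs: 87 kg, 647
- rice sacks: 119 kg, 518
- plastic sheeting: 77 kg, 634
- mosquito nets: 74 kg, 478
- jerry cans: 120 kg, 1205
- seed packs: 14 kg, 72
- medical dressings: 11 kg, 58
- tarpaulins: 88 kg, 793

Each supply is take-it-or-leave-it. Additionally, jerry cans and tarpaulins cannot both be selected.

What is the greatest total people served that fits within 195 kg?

1683

Best packing: mosquito nets + jerry cans — 194 kg, 1683 total.
Every other selection either busts 195 kg or breaks a pairing rule or fails to beat 1683.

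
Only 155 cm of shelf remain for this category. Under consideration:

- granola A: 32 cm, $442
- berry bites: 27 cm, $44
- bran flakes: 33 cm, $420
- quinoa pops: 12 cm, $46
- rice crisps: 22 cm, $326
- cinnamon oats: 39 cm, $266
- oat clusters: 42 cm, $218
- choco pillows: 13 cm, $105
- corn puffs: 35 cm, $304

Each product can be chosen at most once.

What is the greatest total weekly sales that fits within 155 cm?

1643

Density check — rice crisps 14.82, granola A 13.81, bran flakes 12.73, corn puffs 8.69 are the best per cm.
Taking granola A + bran flakes + quinoa pops + rice crisps + choco pillows + corn puffs: 147 cm used, 1643 in weekly sales.
Nothing else within 155 cm beats 1643.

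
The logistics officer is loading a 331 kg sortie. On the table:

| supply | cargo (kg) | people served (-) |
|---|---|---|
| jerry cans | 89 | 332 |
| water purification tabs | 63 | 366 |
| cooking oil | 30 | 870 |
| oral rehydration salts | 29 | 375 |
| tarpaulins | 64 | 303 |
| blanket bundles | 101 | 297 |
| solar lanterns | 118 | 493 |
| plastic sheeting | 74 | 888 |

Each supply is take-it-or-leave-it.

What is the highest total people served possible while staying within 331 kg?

Filling by ratio: water purification tabs + cooking oil + oral rehydration salts + tarpaulins + plastic sheeting for 2802, with 71 kg left unused.
Replace tarpaulins with solar lanterns: the trade gains 190 net, giving 2992 at 314 kg.
Nothing else within 331 kg beats 2992.

2992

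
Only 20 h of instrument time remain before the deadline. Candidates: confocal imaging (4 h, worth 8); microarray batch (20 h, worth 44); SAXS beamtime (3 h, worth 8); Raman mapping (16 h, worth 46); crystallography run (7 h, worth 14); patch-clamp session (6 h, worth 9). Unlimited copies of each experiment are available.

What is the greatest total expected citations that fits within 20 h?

Best packing: confocal imaging + Raman mapping — 20 h, 54 total.
That's the maximum — no swap from here does better than 54.

54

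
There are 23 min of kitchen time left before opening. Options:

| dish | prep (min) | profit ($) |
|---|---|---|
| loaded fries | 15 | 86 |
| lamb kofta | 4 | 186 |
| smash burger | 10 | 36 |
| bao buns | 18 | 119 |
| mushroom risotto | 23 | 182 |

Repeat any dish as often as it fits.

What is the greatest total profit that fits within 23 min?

930

Ranking by ratio (profit/min): lamb kofta 46.50, mushroom risotto 7.91, bao buns 6.61, loaded fries 5.73.
The ratio ordering already packs tightly: 5×lamb kofta, 20 min, 930.
The spare 3 min is too small for any remaining dish, and no exchange beats 930.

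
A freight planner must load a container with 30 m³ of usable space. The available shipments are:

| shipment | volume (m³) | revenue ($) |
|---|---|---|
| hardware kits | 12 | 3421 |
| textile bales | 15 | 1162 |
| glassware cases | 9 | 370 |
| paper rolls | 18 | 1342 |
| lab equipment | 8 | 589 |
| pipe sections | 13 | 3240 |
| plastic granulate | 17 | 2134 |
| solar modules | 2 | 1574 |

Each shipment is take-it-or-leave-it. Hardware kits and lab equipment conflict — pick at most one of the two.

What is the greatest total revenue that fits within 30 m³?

8235

By revenue per m³: solar modules 787.00, hardware kits 285.08, pipe sections 249.23, plastic granulate 125.53 lead.
Taking hardware kits + pipe sections + solar modules: 27 m³ used, 8235 in revenue.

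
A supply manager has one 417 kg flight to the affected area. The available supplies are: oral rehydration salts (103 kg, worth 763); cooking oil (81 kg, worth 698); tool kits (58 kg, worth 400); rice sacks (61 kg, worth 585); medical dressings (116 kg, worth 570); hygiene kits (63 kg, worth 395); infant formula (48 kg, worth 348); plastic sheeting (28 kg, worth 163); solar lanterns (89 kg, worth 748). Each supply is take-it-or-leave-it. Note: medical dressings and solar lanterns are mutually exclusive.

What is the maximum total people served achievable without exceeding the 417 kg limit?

3305

By people served per kg: rice sacks 9.59, cooking oil 8.62, solar lanterns 8.40, oral rehydration salts 7.41 lead.
Best packing: oral rehydration salts + cooking oil + rice sacks + infant formula + plastic sheeting + solar lanterns — 410 kg, 3305 total.
Next best is oral rehydration salts + cooking oil + tool kits + rice sacks + solar lanterns at 3194 (392 kg) — short by 111.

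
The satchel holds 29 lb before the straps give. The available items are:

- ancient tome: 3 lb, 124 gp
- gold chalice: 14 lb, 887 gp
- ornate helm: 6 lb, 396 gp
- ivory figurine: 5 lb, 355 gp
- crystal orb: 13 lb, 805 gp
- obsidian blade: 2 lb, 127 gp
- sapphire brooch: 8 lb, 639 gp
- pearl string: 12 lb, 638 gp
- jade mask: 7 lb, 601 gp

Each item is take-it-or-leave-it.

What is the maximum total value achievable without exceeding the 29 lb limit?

2127

Greedy by ratio would take ornate helm + ivory figurine + obsidian blade + sapphire brooch + jade mask: 28 lb used, total 2118.
The 13 lb tied up in ornate helm and ivory figurine and obsidian blade is better spent on gold chalice — total rises to 2127 (29 lb).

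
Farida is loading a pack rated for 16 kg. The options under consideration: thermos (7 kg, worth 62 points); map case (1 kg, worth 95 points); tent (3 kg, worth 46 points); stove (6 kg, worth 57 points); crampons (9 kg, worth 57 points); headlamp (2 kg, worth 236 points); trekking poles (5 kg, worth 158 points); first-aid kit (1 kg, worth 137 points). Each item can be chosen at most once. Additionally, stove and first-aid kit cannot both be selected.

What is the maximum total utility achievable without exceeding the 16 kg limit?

688

Density check — first-aid kit 137.00, headlamp 118.00, map case 95.00 are the best per kg.
Filling by ratio: map case + tent + headlamp + trekking poles + first-aid kit for 672, with 4 kg left unused.
The 3 kg tied up in tent is better spent on thermos — total rises to 688 (16 kg).
That's the maximum — no feasible swap from here does better than 688.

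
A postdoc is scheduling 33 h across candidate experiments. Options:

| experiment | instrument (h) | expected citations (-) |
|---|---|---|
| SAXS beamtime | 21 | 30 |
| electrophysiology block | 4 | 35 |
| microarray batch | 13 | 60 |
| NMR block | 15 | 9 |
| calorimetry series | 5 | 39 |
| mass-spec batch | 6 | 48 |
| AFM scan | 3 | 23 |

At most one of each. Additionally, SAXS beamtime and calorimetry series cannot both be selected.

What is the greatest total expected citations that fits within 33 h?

The ratio ordering already packs tightly: electrophysiology block + microarray batch + calorimetry series + mass-spec batch + AFM scan, 31 h, 205.
Next best is electrophysiology block + microarray batch + calorimetry series + mass-spec batch at 182 (28 h) — short by 23.

205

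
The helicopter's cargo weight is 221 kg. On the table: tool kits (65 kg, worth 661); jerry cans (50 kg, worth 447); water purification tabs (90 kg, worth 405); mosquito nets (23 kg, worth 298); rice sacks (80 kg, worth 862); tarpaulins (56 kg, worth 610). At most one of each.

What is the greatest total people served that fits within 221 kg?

Ranking by ratio (people served/kg): mosquito nets 12.96, tarpaulins 10.89, rice sacks 10.78.
Greedy by ratio would take jerry cans + mosquito nets + rice sacks + tarpaulins: 209 kg used, total 2217.
Replace tarpaulins with tool kits: the trade gains 51 net, giving 2268 at 218 kg.
An exhaustive check of the 64 subsets confirms 2268.

2268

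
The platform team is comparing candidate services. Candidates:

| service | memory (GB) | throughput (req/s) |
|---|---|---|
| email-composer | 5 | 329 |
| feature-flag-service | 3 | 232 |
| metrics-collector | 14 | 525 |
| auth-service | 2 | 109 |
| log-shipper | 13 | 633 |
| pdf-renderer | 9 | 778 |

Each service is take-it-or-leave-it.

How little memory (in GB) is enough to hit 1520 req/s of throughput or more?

24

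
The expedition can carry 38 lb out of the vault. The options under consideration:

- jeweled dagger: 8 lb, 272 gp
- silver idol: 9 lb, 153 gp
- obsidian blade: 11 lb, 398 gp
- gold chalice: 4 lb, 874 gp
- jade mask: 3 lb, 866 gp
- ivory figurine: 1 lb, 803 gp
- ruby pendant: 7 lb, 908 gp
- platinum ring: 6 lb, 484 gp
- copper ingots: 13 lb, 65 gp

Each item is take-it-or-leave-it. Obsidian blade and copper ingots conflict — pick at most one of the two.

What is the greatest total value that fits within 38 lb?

Density check — ivory figurine 803.00, jade mask 288.67, gold chalice 218.50 are the best per lb.
Greedy by ratio would take obsidian blade + gold chalice + jade mask + ivory figurine + ruby pendant + platinum ring: 32 lb used, total 4333.
Dropping obsidian blade frees 11 lb; slotting in jeweled dagger + silver idol (17 lb) lifts the total to 4360 at 38 lb.
The closest alternative, obsidian blade + gold chalice + jade mask + ivory figurine + ruby pendant + platinum ring, reaches only 4333.

4360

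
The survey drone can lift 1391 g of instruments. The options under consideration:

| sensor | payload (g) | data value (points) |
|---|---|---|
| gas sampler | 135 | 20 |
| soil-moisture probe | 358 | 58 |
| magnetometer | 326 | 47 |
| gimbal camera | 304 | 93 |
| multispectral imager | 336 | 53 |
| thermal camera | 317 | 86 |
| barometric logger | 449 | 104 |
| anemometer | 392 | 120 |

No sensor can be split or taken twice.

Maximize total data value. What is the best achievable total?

357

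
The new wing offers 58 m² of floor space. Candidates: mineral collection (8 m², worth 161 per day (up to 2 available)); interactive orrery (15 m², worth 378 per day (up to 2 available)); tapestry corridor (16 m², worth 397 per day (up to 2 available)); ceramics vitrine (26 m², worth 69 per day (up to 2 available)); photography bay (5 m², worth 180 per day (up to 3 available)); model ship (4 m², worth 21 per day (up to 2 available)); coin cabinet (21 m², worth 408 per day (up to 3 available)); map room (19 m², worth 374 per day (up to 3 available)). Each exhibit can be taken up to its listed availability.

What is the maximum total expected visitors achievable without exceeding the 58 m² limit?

Taking the top-ratio exhibits first gives mineral collection + 2×interactive orrery + 3×photography bay + model ship for 1478 (57 m²).
A better packing is interactive orrery + 2×tapestry corridor + 2×photography bay: 57 m², total 1532.
Nothing else within 58 m² beats 1532.

1532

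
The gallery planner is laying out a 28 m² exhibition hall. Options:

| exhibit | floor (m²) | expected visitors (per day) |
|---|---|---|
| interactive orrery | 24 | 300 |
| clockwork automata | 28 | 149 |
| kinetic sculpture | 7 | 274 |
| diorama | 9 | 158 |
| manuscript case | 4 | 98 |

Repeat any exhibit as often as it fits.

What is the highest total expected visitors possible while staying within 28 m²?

1096

Ranking by ratio (expected visitors/m²): kinetic sculpture 39.14, manuscript case 24.50, diorama 17.56.
Best packing: 4×kinetic sculpture — 28 m², 1096 total.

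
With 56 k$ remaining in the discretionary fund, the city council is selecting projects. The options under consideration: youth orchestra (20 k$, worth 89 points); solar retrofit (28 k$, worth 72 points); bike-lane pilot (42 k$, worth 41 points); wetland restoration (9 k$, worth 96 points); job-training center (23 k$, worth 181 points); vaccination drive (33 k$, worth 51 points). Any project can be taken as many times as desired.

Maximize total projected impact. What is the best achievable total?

576

Ranking by ratio (projected impact/k$): wetland restoration 10.67, job-training center 7.87, youth orchestra 4.45, solar retrofit 2.57.
6×wetland restoration uses 54 of the 56 k$ and totals 576.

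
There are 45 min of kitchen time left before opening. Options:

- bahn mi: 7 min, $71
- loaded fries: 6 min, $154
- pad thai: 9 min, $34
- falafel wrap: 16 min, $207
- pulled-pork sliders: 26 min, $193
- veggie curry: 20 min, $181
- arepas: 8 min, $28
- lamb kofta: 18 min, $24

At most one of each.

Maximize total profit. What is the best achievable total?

542

Density check — loaded fries 25.67, falafel wrap 12.94, bahn mi 10.14, veggie curry 9.05 are the best per min.
A density-first pass picks bahn mi + loaded fries + pad thai + falafel wrap — 466 at 38 min.
The 16 min tied up in bahn mi and pad thai is better spent on veggie curry — total rises to 542 (42 min).
The closest alternative, bahn mi + loaded fries + pad thai + falafel wrap, reaches only 466.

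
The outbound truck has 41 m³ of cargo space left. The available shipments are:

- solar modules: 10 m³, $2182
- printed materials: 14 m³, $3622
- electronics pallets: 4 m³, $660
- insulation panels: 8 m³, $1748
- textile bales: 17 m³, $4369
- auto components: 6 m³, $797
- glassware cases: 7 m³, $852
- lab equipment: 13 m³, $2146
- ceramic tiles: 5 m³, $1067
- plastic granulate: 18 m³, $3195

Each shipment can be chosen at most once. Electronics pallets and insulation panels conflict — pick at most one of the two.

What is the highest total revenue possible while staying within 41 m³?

The ratio heuristic lands on printed materials + insulation panels + textile bales (9739) but leaves 2 m³ idle.
The 8 m³ tied up in insulation panels is better spent on solar modules — total rises to 10173 (41 m³).

10173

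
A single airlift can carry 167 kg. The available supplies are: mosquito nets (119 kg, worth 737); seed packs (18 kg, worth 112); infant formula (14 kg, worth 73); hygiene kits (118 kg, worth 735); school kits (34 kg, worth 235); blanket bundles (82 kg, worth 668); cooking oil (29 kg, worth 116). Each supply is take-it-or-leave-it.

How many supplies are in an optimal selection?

The maximum people served within 167 kg is 1131.
seed packs + school kits + blanket bundles + cooking oil hits 1131 at 163 kg.
Every optimal selection uses 4 supplies.

4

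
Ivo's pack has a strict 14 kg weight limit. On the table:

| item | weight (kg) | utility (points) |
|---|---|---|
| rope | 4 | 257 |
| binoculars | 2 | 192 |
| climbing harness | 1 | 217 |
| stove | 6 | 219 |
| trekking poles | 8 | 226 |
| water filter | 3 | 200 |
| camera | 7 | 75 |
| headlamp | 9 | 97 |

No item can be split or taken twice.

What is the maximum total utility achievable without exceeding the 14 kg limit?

893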